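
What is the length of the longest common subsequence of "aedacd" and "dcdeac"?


LCS of "aedacd" and "dcdeac"
DP table:
           d    c    d    e    a    c
      0    0    0    0    0    0    0
  a   0    0    0    0    0    1    1
  e   0    0    0    0    1    1    1
  d   0    1    1    1    1    1    1
  a   0    1    1    1    1    2    2
  c   0    1    2    2    2    2    3
  d   0    1    2    3    3    3    3
LCS length = dp[6][6] = 3

3


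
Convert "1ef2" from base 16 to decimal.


Input: "1ef2" in base 16
Positional expansion:
  Digit '1' (value 1) x 16^3 = 4096
  Digit 'e' (value 14) x 16^2 = 3584
  Digit 'f' (value 15) x 16^1 = 240
  Digit '2' (value 2) x 16^0 = 2
Sum = 7922

7922


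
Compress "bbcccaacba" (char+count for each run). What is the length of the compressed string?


Input: bbcccaacba
Runs:
  'b' x 2 => "b2"
  'c' x 3 => "c3"
  'a' x 2 => "a2"
  'c' x 1 => "c1"
  'b' x 1 => "b1"
  'a' x 1 => "a1"
Compressed: "b2c3a2c1b1a1"
Compressed length: 12

12


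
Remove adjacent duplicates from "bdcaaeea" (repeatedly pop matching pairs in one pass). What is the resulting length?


Input: bdcaaeea
Stack-based adjacent duplicate removal:
  Read 'b': push. Stack: b
  Read 'd': push. Stack: bd
  Read 'c': push. Stack: bdc
  Read 'a': push. Stack: bdca
  Read 'a': matches stack top 'a' => pop. Stack: bdc
  Read 'e': push. Stack: bdce
  Read 'e': matches stack top 'e' => pop. Stack: bdc
  Read 'a': push. Stack: bdca
Final stack: "bdca" (length 4)

4


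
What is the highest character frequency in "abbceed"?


Input: abbceed
Character counts:
  'a': 1
  'b': 2
  'c': 1
  'd': 1
  'e': 2
Maximum frequency: 2

2


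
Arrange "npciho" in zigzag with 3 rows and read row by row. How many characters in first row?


Zigzag "npciho" into 3 rows:
Placing characters:
  'n' => row 0
  'p' => row 1
  'c' => row 2
  'i' => row 1
  'h' => row 0
  'o' => row 1
Rows:
  Row 0: "nh"
  Row 1: "pio"
  Row 2: "c"
First row length: 2

2


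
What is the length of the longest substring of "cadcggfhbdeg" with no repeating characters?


Input: "cadcggfhbdeg"
Sliding window (track last position of each char):
  Position 0 ('c'): window [0,0] length 1 -- new best
  Position 1 ('a'): window [0,1] length 2 -- new best
  Position 2 ('d'): window [0,2] length 3 -- new best
  Position 3 ('c'): repeat (last at 0), move window start to 1
  Position 3 ('c'): window [1,3] length 3
  Position 4 ('g'): window [1,4] length 4 -- new best
  Position 5 ('g'): repeat (last at 4), move window start to 5
  Position 5 ('g'): window [5,5] length 1
  Position 6 ('f'): window [5,6] length 2
  Position 7 ('h'): window [5,7] length 3
  Position 8 ('b'): window [5,8] length 4
  Position 9 ('d'): window [5,9] length 5 -- new best
  Position 10 ('e'): window [5,10] length 6 -- new best
  Position 11 ('g'): repeat (last at 5), move window start to 6
  Position 11 ('g'): window [6,11] length 6
Longest substring with no repeats: "gfhbde" with length 6

6


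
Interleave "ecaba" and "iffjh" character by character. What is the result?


Interleaving "ecaba" and "iffjh":
  Position 0: 'e' from first, 'i' from second => "ei"
  Position 1: 'c' from first, 'f' from second => "cf"
  Position 2: 'a' from first, 'f' from second => "af"
  Position 3: 'b' from first, 'j' from second => "bj"
  Position 4: 'a' from first, 'h' from second => "ah"
Result: eicfafbjah

eicfafbjah


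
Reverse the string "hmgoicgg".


Input: hmgoicgg
Reading characters right to left:
  Position 7: 'g'
  Position 6: 'g'
  Position 5: 'c'
  Position 4: 'i'
  Position 3: 'o'
  Position 2: 'g'
  Position 1: 'm'
  Position 0: 'h'
Reversed: ggciogmh

ggciogmh


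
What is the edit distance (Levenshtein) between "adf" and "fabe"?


Computing edit distance: "adf" -> "fabe"
DP table:
           f    a    b    e
      0    1    2    3    4
  a   1    1    1    2    3
  d   2    2    2    2    3
  f   3    2    3    3    3
Edit distance = dp[3][4] = 3

3


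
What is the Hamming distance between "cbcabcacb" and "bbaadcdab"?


Comparing "cbcabcacb" and "bbaadcdab" position by position:
  Position 0: 'c' vs 'b' => differ
  Position 1: 'b' vs 'b' => same
  Position 2: 'c' vs 'a' => differ
  Position 3: 'a' vs 'a' => same
  Position 4: 'b' vs 'd' => differ
  Position 5: 'c' vs 'c' => same
  Position 6: 'a' vs 'd' => differ
  Position 7: 'c' vs 'a' => differ
  Position 8: 'b' vs 'b' => same
Total differences (Hamming distance): 5

5


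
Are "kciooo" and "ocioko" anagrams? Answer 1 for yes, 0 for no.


Strings: "kciooo", "ocioko"
Sorted first:  cikooo
Sorted second: cikooo
Sorted forms match => anagrams

1


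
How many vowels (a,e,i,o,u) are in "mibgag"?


Input: mibgag
Checking each character:
  'm' at position 0: consonant
  'i' at position 1: vowel (running total: 1)
  'b' at position 2: consonant
  'g' at position 3: consonant
  'a' at position 4: vowel (running total: 2)
  'g' at position 5: consonant
Total vowels: 2

2


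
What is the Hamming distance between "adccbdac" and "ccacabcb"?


Comparing "adccbdac" and "ccacabcb" position by position:
  Position 0: 'a' vs 'c' => differ
  Position 1: 'd' vs 'c' => differ
  Position 2: 'c' vs 'a' => differ
  Position 3: 'c' vs 'c' => same
  Position 4: 'b' vs 'a' => differ
  Position 5: 'd' vs 'b' => differ
  Position 6: 'a' vs 'c' => differ
  Position 7: 'c' vs 'b' => differ
Total differences (Hamming distance): 7

7


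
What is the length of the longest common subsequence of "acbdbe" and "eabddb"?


LCS of "acbdbe" and "eabddb"
DP table:
           e    a    b    d    d    b
      0    0    0    0    0    0    0
  a   0    0    1    1    1    1    1
  c   0    0    1    1    1    1    1
  b   0    0    1    2    2    2    2
  d   0    0    1    2    3    3    3
  b   0    0    1    2    3    3    4
  e   0    1    1    2    3    3    4
LCS length = dp[6][6] = 4

4


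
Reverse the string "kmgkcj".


Input: kmgkcj
Reading characters right to left:
  Position 5: 'j'
  Position 4: 'c'
  Position 3: 'k'
  Position 2: 'g'
  Position 1: 'm'
  Position 0: 'k'
Reversed: jckgmk

jckgmk


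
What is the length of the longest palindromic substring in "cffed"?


Input: "cffed"
Checking substrings for palindromes:
  [1:3] "ff" (len 2) => palindrome
Longest palindromic substring: "ff" with length 2

2


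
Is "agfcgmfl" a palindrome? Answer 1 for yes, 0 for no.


Input: agfcgmfl
Reversed: lfmgcfga
  Compare pos 0 ('a') with pos 7 ('l'): MISMATCH
  Compare pos 1 ('g') with pos 6 ('f'): MISMATCH
  Compare pos 2 ('f') with pos 5 ('m'): MISMATCH
  Compare pos 3 ('c') with pos 4 ('g'): MISMATCH
Result: not a palindrome

0


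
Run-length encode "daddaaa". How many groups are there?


Input: daddaaa
Scanning for consecutive runs:
  Group 1: 'd' x 1 (positions 0-0)
  Group 2: 'a' x 1 (positions 1-1)
  Group 3: 'd' x 2 (positions 2-3)
  Group 4: 'a' x 3 (positions 4-6)
Total groups: 4

4


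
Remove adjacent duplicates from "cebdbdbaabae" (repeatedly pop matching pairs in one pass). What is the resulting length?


Input: cebdbdbaabae
Stack-based adjacent duplicate removal:
  Read 'c': push. Stack: c
  Read 'e': push. Stack: ce
  Read 'b': push. Stack: ceb
  Read 'd': push. Stack: cebd
  Read 'b': push. Stack: cebdb
  Read 'd': push. Stack: cebdbd
  Read 'b': push. Stack: cebdbdb
  Read 'a': push. Stack: cebdbdba
  Read 'a': matches stack top 'a' => pop. Stack: cebdbdb
  Read 'b': matches stack top 'b' => pop. Stack: cebdbd
  Read 'a': push. Stack: cebdbda
  Read 'e': push. Stack: cebdbdae
Final stack: "cebdbdae" (length 8)

8


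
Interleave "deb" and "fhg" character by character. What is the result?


Interleaving "deb" and "fhg":
  Position 0: 'd' from first, 'f' from second => "df"
  Position 1: 'e' from first, 'h' from second => "eh"
  Position 2: 'b' from first, 'g' from second => "bg"
Result: dfehbg

dfehbg


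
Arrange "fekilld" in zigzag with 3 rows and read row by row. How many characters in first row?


Zigzag "fekilld" into 3 rows:
Placing characters:
  'f' => row 0
  'e' => row 1
  'k' => row 2
  'i' => row 1
  'l' => row 0
  'l' => row 1
  'd' => row 2
Rows:
  Row 0: "fl"
  Row 1: "eil"
  Row 2: "kd"
First row length: 2

2


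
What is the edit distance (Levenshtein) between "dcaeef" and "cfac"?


Computing edit distance: "dcaeef" -> "cfac"
DP table:
           c    f    a    c
      0    1    2    3    4
  d   1    1    2    3    4
  c   2    1    2    3    3
  a   3    2    2    2    3
  e   4    3    3    3    3
  e   5    4    4    4    4
  f   6    5    4    5    5
Edit distance = dp[6][4] = 5

5


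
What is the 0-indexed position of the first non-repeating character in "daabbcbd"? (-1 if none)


Input: daabbcbd
Character frequencies:
  'a': 2
  'b': 3
  'c': 1
  'd': 2
Scanning left to right for freq == 1:
  Position 0 ('d'): freq=2, skip
  Position 1 ('a'): freq=2, skip
  Position 2 ('a'): freq=2, skip
  Position 3 ('b'): freq=3, skip
  Position 4 ('b'): freq=3, skip
  Position 5 ('c'): unique! => answer = 5

5


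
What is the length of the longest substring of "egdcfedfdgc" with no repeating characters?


Input: "egdcfedfdgc"
Sliding window (track last position of each char):
  Position 0 ('e'): window [0,0] length 1 -- new best
  Position 1 ('g'): window [0,1] length 2 -- new best
  Position 2 ('d'): window [0,2] length 3 -- new best
  Position 3 ('c'): window [0,3] length 4 -- new best
  Position 4 ('f'): window [0,4] length 5 -- new best
  Position 5 ('e'): repeat (last at 0), move window start to 1
  Position 5 ('e'): window [1,5] length 5
  Position 6 ('d'): repeat (last at 2), move window start to 3
  Position 6 ('d'): window [3,6] length 4
  Position 7 ('f'): repeat (last at 4), move window start to 5
  Position 7 ('f'): window [5,7] length 3
  Position 8 ('d'): repeat (last at 6), move window start to 7
  Position 8 ('d'): window [7,8] length 2
  Position 9 ('g'): window [7,9] length 3
  Position 10 ('c'): window [7,10] length 4
Longest substring with no repeats: "egdcf" with length 5

5


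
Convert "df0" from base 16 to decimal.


Input: "df0" in base 16
Positional expansion:
  Digit 'd' (value 13) x 16^2 = 3328
  Digit 'f' (value 15) x 16^1 = 240
  Digit '0' (value 0) x 16^0 = 0
Sum = 3568

3568


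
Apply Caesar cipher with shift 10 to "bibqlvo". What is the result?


Caesar cipher: shift "bibqlvo" by 10
  'b' (pos 1) + 10 = pos 11 = 'l'
  'i' (pos 8) + 10 = pos 18 = 's'
  'b' (pos 1) + 10 = pos 11 = 'l'
  'q' (pos 16) + 10 = pos 0 = 'a'
  'l' (pos 11) + 10 = pos 21 = 'v'
  'v' (pos 21) + 10 = pos 5 = 'f'
  'o' (pos 14) + 10 = pos 24 = 'y'
Result: lslavfy

lslavfy


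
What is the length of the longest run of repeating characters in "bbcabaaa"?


Input: "bbcabaaa"
Scanning for longest run:
  Position 1 ('b'): continues run of 'b', length=2
  Position 2 ('c'): new char, reset run to 1
  Position 3 ('a'): new char, reset run to 1
  Position 4 ('b'): new char, reset run to 1
  Position 5 ('a'): new char, reset run to 1
  Position 6 ('a'): continues run of 'a', length=2
  Position 7 ('a'): continues run of 'a', length=3
Longest run: 'a' with length 3

3


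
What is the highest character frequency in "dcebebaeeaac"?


Input: dcebebaeeaac
Character counts:
  'a': 3
  'b': 2
  'c': 2
  'd': 1
  'e': 4
Maximum frequency: 4

4


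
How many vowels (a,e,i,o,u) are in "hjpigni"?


Input: hjpigni
Checking each character:
  'h' at position 0: consonant
  'j' at position 1: consonant
  'p' at position 2: consonant
  'i' at position 3: vowel (running total: 1)
  'g' at position 4: consonant
  'n' at position 5: consonant
  'i' at position 6: vowel (running total: 2)
Total vowels: 2

2


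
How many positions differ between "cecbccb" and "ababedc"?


Comparing "cecbccb" and "ababedc" position by position:
  Position 0: 'c' vs 'a' => DIFFER
  Position 1: 'e' vs 'b' => DIFFER
  Position 2: 'c' vs 'a' => DIFFER
  Position 3: 'b' vs 'b' => same
  Position 4: 'c' vs 'e' => DIFFER
  Position 5: 'c' vs 'd' => DIFFER
  Position 6: 'b' vs 'c' => DIFFER
Positions that differ: 6

6


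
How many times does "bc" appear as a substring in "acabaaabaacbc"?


Searching for "bc" in "acabaaabaacbc"
Scanning each position:
  Position 0: "ac" => no
  Position 1: "ca" => no
  Position 2: "ab" => no
  Position 3: "ba" => no
  Position 4: "aa" => no
  Position 5: "aa" => no
  Position 6: "ab" => no
  Position 7: "ba" => no
  Position 8: "aa" => no
  Position 9: "ac" => no
  Position 10: "cb" => no
  Position 11: "bc" => MATCH
Total occurrences: 1

1


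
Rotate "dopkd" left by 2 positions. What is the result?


Input: "dopkd", rotate left by 2
First 2 characters: "do"
Remaining characters: "pkd"
Concatenate remaining + first: "pkd" + "do" = "pkddo"

pkddo


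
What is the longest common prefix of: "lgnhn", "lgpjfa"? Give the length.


Words: lgnhn, lgpjfa
  Position 0: all 'l' => match
  Position 1: all 'g' => match
  Position 2: ('n', 'p') => mismatch, stop
LCP = "lg" (length 2)

2


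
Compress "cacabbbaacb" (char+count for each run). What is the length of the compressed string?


Input: cacabbbaacb
Runs:
  'c' x 1 => "c1"
  'a' x 1 => "a1"
  'c' x 1 => "c1"
  'a' x 1 => "a1"
  'b' x 3 => "b3"
  'a' x 2 => "a2"
  'c' x 1 => "c1"
  'b' x 1 => "b1"
Compressed: "c1a1c1a1b3a2c1b1"
Compressed length: 16

16


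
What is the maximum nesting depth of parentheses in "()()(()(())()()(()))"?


Input: "()()(()(())()()(()))"
Tracking depth:
  Position 0 '(': depth becomes 1
  Position 1 ')': depth becomes 0
  Position 2 '(': depth becomes 1
  Position 3 ')': depth becomes 0
  Position 4 '(': depth becomes 1
  Position 5 '(': depth becomes 2
  Position 6 ')': depth becomes 1
  Position 7 '(': depth becomes 2
  Position 8 '(': depth becomes 3
  Position 9 ')': depth becomes 2
  Position 10 ')': depth becomes 1
  Position 11 '(': depth becomes 2
  Position 12 ')': depth becomes 1
  Position 13 '(': depth becomes 2
  Position 14 ')': depth becomes 1
  Position 15 '(': depth becomes 2
  Position 16 '(': depth becomes 3
  Position 17 ')': depth becomes 2
  Position 18 ')': depth becomes 1
  Position 19 ')': depth becomes 0
Maximum depth reached: 3

3


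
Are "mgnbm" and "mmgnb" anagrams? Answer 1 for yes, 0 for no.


Strings: "mgnbm", "mmgnb"
Sorted first:  bgmmn
Sorted second: bgmmn
Sorted forms match => anagrams

1


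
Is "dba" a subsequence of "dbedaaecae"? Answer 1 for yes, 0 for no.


Check if "dba" is a subsequence of "dbedaaecae"
Greedy scan:
  Position 0 ('d'): matches sub[0] = 'd'
  Position 1 ('b'): matches sub[1] = 'b'
  Position 2 ('e'): no match needed
  Position 3 ('d'): no match needed
  Position 4 ('a'): matches sub[2] = 'a'
  Position 5 ('a'): no match needed
  Position 6 ('e'): no match needed
  Position 7 ('c'): no match needed
  Position 8 ('a'): no match needed
  Position 9 ('e'): no match needed
All 3 characters matched => is a subsequence

1


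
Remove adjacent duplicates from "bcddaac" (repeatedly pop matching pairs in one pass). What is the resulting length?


Input: bcddaac
Stack-based adjacent duplicate removal:
  Read 'b': push. Stack: b
  Read 'c': push. Stack: bc
  Read 'd': push. Stack: bcd
  Read 'd': matches stack top 'd' => pop. Stack: bc
  Read 'a': push. Stack: bca
  Read 'a': matches stack top 'a' => pop. Stack: bc
  Read 'c': matches stack top 'c' => pop. Stack: b
Final stack: "b" (length 1)

1


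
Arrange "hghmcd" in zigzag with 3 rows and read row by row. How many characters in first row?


Zigzag "hghmcd" into 3 rows:
Placing characters:
  'h' => row 0
  'g' => row 1
  'h' => row 2
  'm' => row 1
  'c' => row 0
  'd' => row 1
Rows:
  Row 0: "hc"
  Row 1: "gmd"
  Row 2: "h"
First row length: 2

2


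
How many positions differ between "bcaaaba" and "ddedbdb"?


Comparing "bcaaaba" and "ddedbdb" position by position:
  Position 0: 'b' vs 'd' => DIFFER
  Position 1: 'c' vs 'd' => DIFFER
  Position 2: 'a' vs 'e' => DIFFER
  Position 3: 'a' vs 'd' => DIFFER
  Position 4: 'a' vs 'b' => DIFFER
  Position 5: 'b' vs 'd' => DIFFER
  Position 6: 'a' vs 'b' => DIFFER
Positions that differ: 7

7


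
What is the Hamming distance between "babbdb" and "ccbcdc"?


Comparing "babbdb" and "ccbcdc" position by position:
  Position 0: 'b' vs 'c' => differ
  Position 1: 'a' vs 'c' => differ
  Position 2: 'b' vs 'b' => same
  Position 3: 'b' vs 'c' => differ
  Position 4: 'd' vs 'd' => same
  Position 5: 'b' vs 'c' => differ
Total differences (Hamming distance): 4

4


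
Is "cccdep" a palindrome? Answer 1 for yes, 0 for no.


Input: cccdep
Reversed: pedccc
  Compare pos 0 ('c') with pos 5 ('p'): MISMATCH
  Compare pos 1 ('c') with pos 4 ('e'): MISMATCH
  Compare pos 2 ('c') with pos 3 ('d'): MISMATCH
Result: not a palindrome

0


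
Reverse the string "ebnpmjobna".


Input: ebnpmjobna
Reading characters right to left:
  Position 9: 'a'
  Position 8: 'n'
  Position 7: 'b'
  Position 6: 'o'
  Position 5: 'j'
  Position 4: 'm'
  Position 3: 'p'
  Position 2: 'n'
  Position 1: 'b'
  Position 0: 'e'
Reversed: anbojmpnbe

anbojmpnbe


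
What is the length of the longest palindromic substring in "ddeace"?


Input: "ddeace"
Checking substrings for palindromes:
  [0:2] "dd" (len 2) => palindrome
Longest palindromic substring: "dd" with length 2

2


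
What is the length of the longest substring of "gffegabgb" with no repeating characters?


Input: "gffegabgb"
Sliding window (track last position of each char):
  Position 0 ('g'): window [0,0] length 1 -- new best
  Position 1 ('f'): window [0,1] length 2 -- new best
  Position 2 ('f'): repeat (last at 1), move window start to 2
  Position 2 ('f'): window [2,2] length 1
  Position 3 ('e'): window [2,3] length 2
  Position 4 ('g'): window [2,4] length 3 -- new best
  Position 5 ('a'): window [2,5] length 4 -- new best
  Position 6 ('b'): window [2,6] length 5 -- new best
  Position 7 ('g'): repeat (last at 4), move window start to 5
  Position 7 ('g'): window [5,7] length 3
  Position 8 ('b'): repeat (last at 6), move window start to 7
  Position 8 ('b'): window [7,8] length 2
Longest substring with no repeats: "fegab" with length 5

5


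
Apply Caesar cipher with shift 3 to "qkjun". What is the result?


Caesar cipher: shift "qkjun" by 3
  'q' (pos 16) + 3 = pos 19 = 't'
  'k' (pos 10) + 3 = pos 13 = 'n'
  'j' (pos 9) + 3 = pos 12 = 'm'
  'u' (pos 20) + 3 = pos 23 = 'x'
  'n' (pos 13) + 3 = pos 16 = 'q'
Result: tnmxq

tnmxq


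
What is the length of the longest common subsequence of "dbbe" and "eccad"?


LCS of "dbbe" and "eccad"
DP table:
           e    c    c    a    d
      0    0    0    0    0    0
  d   0    0    0    0    0    1
  b   0    0    0    0    0    1
  b   0    0    0    0    0    1
  e   0    1    1    1    1    1
LCS length = dp[4][5] = 1

1


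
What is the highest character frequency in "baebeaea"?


Input: baebeaea
Character counts:
  'a': 3
  'b': 2
  'e': 3
Maximum frequency: 3

3


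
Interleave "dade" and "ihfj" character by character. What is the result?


Interleaving "dade" and "ihfj":
  Position 0: 'd' from first, 'i' from second => "di"
  Position 1: 'a' from first, 'h' from second => "ah"
  Position 2: 'd' from first, 'f' from second => "df"
  Position 3: 'e' from first, 'j' from second => "ej"
Result: diahdfej

diahdfej


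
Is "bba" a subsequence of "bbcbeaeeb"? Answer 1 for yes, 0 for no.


Check if "bba" is a subsequence of "bbcbeaeeb"
Greedy scan:
  Position 0 ('b'): matches sub[0] = 'b'
  Position 1 ('b'): matches sub[1] = 'b'
  Position 2 ('c'): no match needed
  Position 3 ('b'): no match needed
  Position 4 ('e'): no match needed
  Position 5 ('a'): matches sub[2] = 'a'
  Position 6 ('e'): no match needed
  Position 7 ('e'): no match needed
  Position 8 ('b'): no match needed
All 3 characters matched => is a subsequence

1


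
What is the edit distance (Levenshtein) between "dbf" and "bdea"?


Computing edit distance: "dbf" -> "bdea"
DP table:
           b    d    e    a
      0    1    2    3    4
  d   1    1    1    2    3
  b   2    1    2    2    3
  f   3    2    2    3    3
Edit distance = dp[3][4] = 3

3


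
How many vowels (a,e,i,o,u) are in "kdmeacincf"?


Input: kdmeacincf
Checking each character:
  'k' at position 0: consonant
  'd' at position 1: consonant
  'm' at position 2: consonant
  'e' at position 3: vowel (running total: 1)
  'a' at position 4: vowel (running total: 2)
  'c' at position 5: consonant
  'i' at position 6: vowel (running total: 3)
  'n' at position 7: consonant
  'c' at position 8: consonant
  'f' at position 9: consonant
Total vowels: 3

3


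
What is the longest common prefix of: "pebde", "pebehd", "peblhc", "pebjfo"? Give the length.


Words: pebde, pebehd, peblhc, pebjfo
  Position 0: all 'p' => match
  Position 1: all 'e' => match
  Position 2: all 'b' => match
  Position 3: ('d', 'e', 'l', 'j') => mismatch, stop
LCP = "peb" (length 3)

3


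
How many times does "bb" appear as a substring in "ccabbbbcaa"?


Searching for "bb" in "ccabbbbcaa"
Scanning each position:
  Position 0: "cc" => no
  Position 1: "ca" => no
  Position 2: "ab" => no
  Position 3: "bb" => MATCH
  Position 4: "bb" => MATCH
  Position 5: "bb" => MATCH
  Position 6: "bc" => no
  Position 7: "ca" => no
  Position 8: "aa" => no
Total occurrences: 3

3


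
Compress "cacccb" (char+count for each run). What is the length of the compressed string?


Input: cacccb
Runs:
  'c' x 1 => "c1"
  'a' x 1 => "a1"
  'c' x 3 => "c3"
  'b' x 1 => "b1"
Compressed: "c1a1c3b1"
Compressed length: 8

8


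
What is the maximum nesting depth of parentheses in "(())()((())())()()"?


Input: "(())()((())())()()"
Tracking depth:
  Position 0 '(': depth becomes 1
  Position 1 '(': depth becomes 2
  Position 2 ')': depth becomes 1
  Position 3 ')': depth becomes 0
  Position 4 '(': depth becomes 1
  Position 5 ')': depth becomes 0
  Position 6 '(': depth becomes 1
  Position 7 '(': depth becomes 2
  Position 8 '(': depth becomes 3
  Position 9 ')': depth becomes 2
  Position 10 ')': depth becomes 1
  Position 11 '(': depth becomes 2
  Position 12 ')': depth becomes 1
  Position 13 ')': depth becomes 0
  Position 14 '(': depth becomes 1
  Position 15 ')': depth becomes 0
  Position 16 '(': depth becomes 1
  Position 17 ')': depth becomes 0
Maximum depth reached: 3

3


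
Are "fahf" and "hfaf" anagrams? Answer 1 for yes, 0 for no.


Strings: "fahf", "hfaf"
Sorted first:  affh
Sorted second: affh
Sorted forms match => anagrams

1


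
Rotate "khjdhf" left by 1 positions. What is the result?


Input: "khjdhf", rotate left by 1
First 1 characters: "k"
Remaining characters: "hjdhf"
Concatenate remaining + first: "hjdhf" + "k" = "hjdhfk"

hjdhfk


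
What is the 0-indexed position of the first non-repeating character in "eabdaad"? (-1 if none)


Input: eabdaad
Character frequencies:
  'a': 3
  'b': 1
  'd': 2
  'e': 1
Scanning left to right for freq == 1:
  Position 0 ('e'): unique! => answer = 0

0


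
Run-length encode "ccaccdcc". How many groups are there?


Input: ccaccdcc
Scanning for consecutive runs:
  Group 1: 'c' x 2 (positions 0-1)
  Group 2: 'a' x 1 (positions 2-2)
  Group 3: 'c' x 2 (positions 3-4)
  Group 4: 'd' x 1 (positions 5-5)
  Group 5: 'c' x 2 (positions 6-7)
Total groups: 5

5


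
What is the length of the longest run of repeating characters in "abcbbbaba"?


Input: "abcbbbaba"
Scanning for longest run:
  Position 1 ('b'): new char, reset run to 1
  Position 2 ('c'): new char, reset run to 1
  Position 3 ('b'): new char, reset run to 1
  Position 4 ('b'): continues run of 'b', length=2
  Position 5 ('b'): continues run of 'b', length=3
  Position 6 ('a'): new char, reset run to 1
  Position 7 ('b'): new char, reset run to 1
  Position 8 ('a'): new char, reset run to 1
Longest run: 'b' with length 3

3


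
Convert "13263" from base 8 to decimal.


Input: "13263" in base 8
Positional expansion:
  Digit '1' (value 1) x 8^4 = 4096
  Digit '3' (value 3) x 8^3 = 1536
  Digit '2' (value 2) x 8^2 = 128
  Digit '6' (value 6) x 8^1 = 48
  Digit '3' (value 3) x 8^0 = 3
Sum = 5811

5811


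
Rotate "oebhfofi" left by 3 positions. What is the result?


Input: "oebhfofi", rotate left by 3
First 3 characters: "oeb"
Remaining characters: "hfofi"
Concatenate remaining + first: "hfofi" + "oeb" = "hfofioeb"

hfofioeb


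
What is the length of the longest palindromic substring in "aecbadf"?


Input: "aecbadf"
Checking substrings for palindromes:
  No multi-char palindromic substrings found
Longest palindromic substring: "a" with length 1

1


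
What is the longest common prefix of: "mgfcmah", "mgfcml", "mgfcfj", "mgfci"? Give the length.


Words: mgfcmah, mgfcml, mgfcfj, mgfci
  Position 0: all 'm' => match
  Position 1: all 'g' => match
  Position 2: all 'f' => match
  Position 3: all 'c' => match
  Position 4: ('m', 'm', 'f', 'i') => mismatch, stop
LCP = "mgfc" (length 4)

4


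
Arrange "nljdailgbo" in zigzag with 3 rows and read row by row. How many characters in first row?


Zigzag "nljdailgbo" into 3 rows:
Placing characters:
  'n' => row 0
  'l' => row 1
  'j' => row 2
  'd' => row 1
  'a' => row 0
  'i' => row 1
  'l' => row 2
  'g' => row 1
  'b' => row 0
  'o' => row 1
Rows:
  Row 0: "nab"
  Row 1: "ldigo"
  Row 2: "jl"
First row length: 3

3


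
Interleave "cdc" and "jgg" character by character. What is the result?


Interleaving "cdc" and "jgg":
  Position 0: 'c' from first, 'j' from second => "cj"
  Position 1: 'd' from first, 'g' from second => "dg"
  Position 2: 'c' from first, 'g' from second => "cg"
Result: cjdgcg

cjdgcg


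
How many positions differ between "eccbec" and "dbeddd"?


Comparing "eccbec" and "dbeddd" position by position:
  Position 0: 'e' vs 'd' => DIFFER
  Position 1: 'c' vs 'b' => DIFFER
  Position 2: 'c' vs 'e' => DIFFER
  Position 3: 'b' vs 'd' => DIFFER
  Position 4: 'e' vs 'd' => DIFFER
  Position 5: 'c' vs 'd' => DIFFER
Positions that differ: 6

6


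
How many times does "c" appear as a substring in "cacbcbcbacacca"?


Searching for "c" in "cacbcbcbacacca"
Scanning each position:
  Position 0: "c" => MATCH
  Position 1: "a" => no
  Position 2: "c" => MATCH
  Position 3: "b" => no
  Position 4: "c" => MATCH
  Position 5: "b" => no
  Position 6: "c" => MATCH
  Position 7: "b" => no
  Position 8: "a" => no
  Position 9: "c" => MATCH
  Position 10: "a" => no
  Position 11: "c" => MATCH
  Position 12: "c" => MATCH
  Position 13: "a" => no
Total occurrences: 7

7


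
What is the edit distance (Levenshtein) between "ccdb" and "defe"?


Computing edit distance: "ccdb" -> "defe"
DP table:
           d    e    f    e
      0    1    2    3    4
  c   1    1    2    3    4
  c   2    2    2    3    4
  d   3    2    3    3    4
  b   4    3    3    4    4
Edit distance = dp[4][4] = 4

4


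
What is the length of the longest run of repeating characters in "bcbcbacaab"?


Input: "bcbcbacaab"
Scanning for longest run:
  Position 1 ('c'): new char, reset run to 1
  Position 2 ('b'): new char, reset run to 1
  Position 3 ('c'): new char, reset run to 1
  Position 4 ('b'): new char, reset run to 1
  Position 5 ('a'): new char, reset run to 1
  Position 6 ('c'): new char, reset run to 1
  Position 7 ('a'): new char, reset run to 1
  Position 8 ('a'): continues run of 'a', length=2
  Position 9 ('b'): new char, reset run to 1
Longest run: 'a' with length 2

2


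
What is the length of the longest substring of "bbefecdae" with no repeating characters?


Input: "bbefecdae"
Sliding window (track last position of each char):
  Position 0 ('b'): window [0,0] length 1 -- new best
  Position 1 ('b'): repeat (last at 0), move window start to 1
  Position 1 ('b'): window [1,1] length 1
  Position 2 ('e'): window [1,2] length 2 -- new best
  Position 3 ('f'): window [1,3] length 3 -- new best
  Position 4 ('e'): repeat (last at 2), move window start to 3
  Position 4 ('e'): window [3,4] length 2
  Position 5 ('c'): window [3,5] length 3
  Position 6 ('d'): window [3,6] length 4 -- new best
  Position 7 ('a'): window [3,7] length 5 -- new best
  Position 8 ('e'): repeat (last at 4), move window start to 5
  Position 8 ('e'): window [5,8] length 4
Longest substring with no repeats: "fecda" with length 5

5


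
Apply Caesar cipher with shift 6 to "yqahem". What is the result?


Caesar cipher: shift "yqahem" by 6
  'y' (pos 24) + 6 = pos 4 = 'e'
  'q' (pos 16) + 6 = pos 22 = 'w'
  'a' (pos 0) + 6 = pos 6 = 'g'
  'h' (pos 7) + 6 = pos 13 = 'n'
  'e' (pos 4) + 6 = pos 10 = 'k'
  'm' (pos 12) + 6 = pos 18 = 's'
Result: ewgnks

ewgnks


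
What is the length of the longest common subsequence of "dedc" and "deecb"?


LCS of "dedc" and "deecb"
DP table:
           d    e    e    c    b
      0    0    0    0    0    0
  d   0    1    1    1    1    1
  e   0    1    2    2    2    2
  d   0    1    2    2    2    2
  c   0    1    2    2    3    3
LCS length = dp[4][5] = 3

3


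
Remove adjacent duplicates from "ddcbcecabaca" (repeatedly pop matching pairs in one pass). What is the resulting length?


Input: ddcbcecabaca
Stack-based adjacent duplicate removal:
  Read 'd': push. Stack: d
  Read 'd': matches stack top 'd' => pop. Stack: (empty)
  Read 'c': push. Stack: c
  Read 'b': push. Stack: cb
  Read 'c': push. Stack: cbc
  Read 'e': push. Stack: cbce
  Read 'c': push. Stack: cbcec
  Read 'a': push. Stack: cbceca
  Read 'b': push. Stack: cbcecab
  Read 'a': push. Stack: cbcecaba
  Read 'c': push. Stack: cbcecabac
  Read 'a': push. Stack: cbcecabaca
Final stack: "cbcecabaca" (length 10)

10


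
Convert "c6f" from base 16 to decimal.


Input: "c6f" in base 16
Positional expansion:
  Digit 'c' (value 12) x 16^2 = 3072
  Digit '6' (value 6) x 16^1 = 96
  Digit 'f' (value 15) x 16^0 = 15
Sum = 3183

3183


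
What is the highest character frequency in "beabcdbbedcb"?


Input: beabcdbbedcb
Character counts:
  'a': 1
  'b': 5
  'c': 2
  'd': 2
  'e': 2
Maximum frequency: 5

5


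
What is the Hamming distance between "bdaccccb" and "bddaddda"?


Comparing "bdaccccb" and "bddaddda" position by position:
  Position 0: 'b' vs 'b' => same
  Position 1: 'd' vs 'd' => same
  Position 2: 'a' vs 'd' => differ
  Position 3: 'c' vs 'a' => differ
  Position 4: 'c' vs 'd' => differ
  Position 5: 'c' vs 'd' => differ
  Position 6: 'c' vs 'd' => differ
  Position 7: 'b' vs 'a' => differ
Total differences (Hamming distance): 6

6


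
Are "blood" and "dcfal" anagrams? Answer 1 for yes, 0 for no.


Strings: "blood", "dcfal"
Sorted first:  bdloo
Sorted second: acdfl
Differ at position 0: 'b' vs 'a' => not anagrams

0


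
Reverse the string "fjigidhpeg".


Input: fjigidhpeg
Reading characters right to left:
  Position 9: 'g'
  Position 8: 'e'
  Position 7: 'p'
  Position 6: 'h'
  Position 5: 'd'
  Position 4: 'i'
  Position 3: 'g'
  Position 2: 'i'
  Position 1: 'j'
  Position 0: 'f'
Reversed: gephdigijf

gephdigijf


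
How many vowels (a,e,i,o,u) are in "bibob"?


Input: bibob
Checking each character:
  'b' at position 0: consonant
  'i' at position 1: vowel (running total: 1)
  'b' at position 2: consonant
  'o' at position 3: vowel (running total: 2)
  'b' at position 4: consonant
Total vowels: 2

2


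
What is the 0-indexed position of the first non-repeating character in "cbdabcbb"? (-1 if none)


Input: cbdabcbb
Character frequencies:
  'a': 1
  'b': 4
  'c': 2
  'd': 1
Scanning left to right for freq == 1:
  Position 0 ('c'): freq=2, skip
  Position 1 ('b'): freq=4, skip
  Position 2 ('d'): unique! => answer = 2

2


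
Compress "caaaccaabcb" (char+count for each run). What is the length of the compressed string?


Input: caaaccaabcb
Runs:
  'c' x 1 => "c1"
  'a' x 3 => "a3"
  'c' x 2 => "c2"
  'a' x 2 => "a2"
  'b' x 1 => "b1"
  'c' x 1 => "c1"
  'b' x 1 => "b1"
Compressed: "c1a3c2a2b1c1b1"
Compressed length: 14

14


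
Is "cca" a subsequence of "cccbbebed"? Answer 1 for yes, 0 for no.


Check if "cca" is a subsequence of "cccbbebed"
Greedy scan:
  Position 0 ('c'): matches sub[0] = 'c'
  Position 1 ('c'): matches sub[1] = 'c'
  Position 2 ('c'): no match needed
  Position 3 ('b'): no match needed
  Position 4 ('b'): no match needed
  Position 5 ('e'): no match needed
  Position 6 ('b'): no match needed
  Position 7 ('e'): no match needed
  Position 8 ('d'): no match needed
Only matched 2/3 characters => not a subsequence

0


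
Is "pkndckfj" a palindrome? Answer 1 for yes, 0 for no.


Input: pkndckfj
Reversed: jfkcdnkp
  Compare pos 0 ('p') with pos 7 ('j'): MISMATCH
  Compare pos 1 ('k') with pos 6 ('f'): MISMATCH
  Compare pos 2 ('n') with pos 5 ('k'): MISMATCH
  Compare pos 3 ('d') with pos 4 ('c'): MISMATCH
Result: not a palindrome

0


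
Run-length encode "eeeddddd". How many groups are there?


Input: eeeddddd
Scanning for consecutive runs:
  Group 1: 'e' x 3 (positions 0-2)
  Group 2: 'd' x 5 (positions 3-7)
Total groups: 2

2


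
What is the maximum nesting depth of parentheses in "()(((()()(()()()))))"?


Input: "()(((()()(()()()))))"
Tracking depth:
  Position 0 '(': depth becomes 1
  Position 1 ')': depth becomes 0
  Position 2 '(': depth becomes 1
  Position 3 '(': depth becomes 2
  Position 4 '(': depth becomes 3
  Position 5 '(': depth becomes 4
  Position 6 ')': depth becomes 3
  Position 7 '(': depth becomes 4
  Position 8 ')': depth becomes 3
  Position 9 '(': depth becomes 4
  Position 10 '(': depth becomes 5
  Position 11 ')': depth becomes 4
  Position 12 '(': depth becomes 5
  Position 13 ')': depth becomes 4
  Position 14 '(': depth becomes 5
  Position 15 ')': depth becomes 4
  Position 16 ')': depth becomes 3
  Position 17 ')': depth becomes 2
  Position 18 ')': depth becomes 1
  Position 19 ')': depth becomes 0
Maximum depth reached: 5

5


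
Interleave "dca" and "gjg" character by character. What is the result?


Interleaving "dca" and "gjg":
  Position 0: 'd' from first, 'g' from second => "dg"
  Position 1: 'c' from first, 'j' from second => "cj"
  Position 2: 'a' from first, 'g' from second => "ag"
Result: dgcjag

dgcjag


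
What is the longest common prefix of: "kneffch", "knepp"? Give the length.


Words: kneffch, knepp
  Position 0: all 'k' => match
  Position 1: all 'n' => match
  Position 2: all 'e' => match
  Position 3: ('f', 'p') => mismatch, stop
LCP = "kne" (length 3)

3


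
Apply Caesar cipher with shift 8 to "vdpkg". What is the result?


Caesar cipher: shift "vdpkg" by 8
  'v' (pos 21) + 8 = pos 3 = 'd'
  'd' (pos 3) + 8 = pos 11 = 'l'
  'p' (pos 15) + 8 = pos 23 = 'x'
  'k' (pos 10) + 8 = pos 18 = 's'
  'g' (pos 6) + 8 = pos 14 = 'o'
Result: dlxso

dlxso


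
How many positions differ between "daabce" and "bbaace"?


Comparing "daabce" and "bbaace" position by position:
  Position 0: 'd' vs 'b' => DIFFER
  Position 1: 'a' vs 'b' => DIFFER
  Position 2: 'a' vs 'a' => same
  Position 3: 'b' vs 'a' => DIFFER
  Position 4: 'c' vs 'c' => same
  Position 5: 'e' vs 'e' => same
Positions that differ: 3

3


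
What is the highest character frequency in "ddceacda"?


Input: ddceacda
Character counts:
  'a': 2
  'c': 2
  'd': 3
  'e': 1
Maximum frequency: 3

3


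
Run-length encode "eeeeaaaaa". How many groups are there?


Input: eeeeaaaaa
Scanning for consecutive runs:
  Group 1: 'e' x 4 (positions 0-3)
  Group 2: 'a' x 5 (positions 4-8)
Total groups: 2

2


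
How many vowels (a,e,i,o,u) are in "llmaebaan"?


Input: llmaebaan
Checking each character:
  'l' at position 0: consonant
  'l' at position 1: consonant
  'm' at position 2: consonant
  'a' at position 3: vowel (running total: 1)
  'e' at position 4: vowel (running total: 2)
  'b' at position 5: consonant
  'a' at position 6: vowel (running total: 3)
  'a' at position 7: vowel (running total: 4)
  'n' at position 8: consonant
Total vowels: 4

4


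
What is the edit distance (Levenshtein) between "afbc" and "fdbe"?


Computing edit distance: "afbc" -> "fdbe"
DP table:
           f    d    b    e
      0    1    2    3    4
  a   1    1    2    3    4
  f   2    1    2    3    4
  b   3    2    2    2    3
  c   4    3    3    3    3
Edit distance = dp[4][4] = 3

3


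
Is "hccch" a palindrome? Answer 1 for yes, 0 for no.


Input: hccch
Reversed: hccch
  Compare pos 0 ('h') with pos 4 ('h'): match
  Compare pos 1 ('c') with pos 3 ('c'): match
Result: palindrome

1


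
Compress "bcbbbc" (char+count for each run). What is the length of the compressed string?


Input: bcbbbc
Runs:
  'b' x 1 => "b1"
  'c' x 1 => "c1"
  'b' x 3 => "b3"
  'c' x 1 => "c1"
Compressed: "b1c1b3c1"
Compressed length: 8

8


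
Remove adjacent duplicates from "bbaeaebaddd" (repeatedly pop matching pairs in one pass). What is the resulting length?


Input: bbaeaebaddd
Stack-based adjacent duplicate removal:
  Read 'b': push. Stack: b
  Read 'b': matches stack top 'b' => pop. Stack: (empty)
  Read 'a': push. Stack: a
  Read 'e': push. Stack: ae
  Read 'a': push. Stack: aea
  Read 'e': push. Stack: aeae
  Read 'b': push. Stack: aeaeb
  Read 'a': push. Stack: aeaeba
  Read 'd': push. Stack: aeaebad
  Read 'd': matches stack top 'd' => pop. Stack: aeaeba
  Read 'd': push. Stack: aeaebad
Final stack: "aeaebad" (length 7)

7


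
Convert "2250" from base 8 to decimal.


Input: "2250" in base 8
Positional expansion:
  Digit '2' (value 2) x 8^3 = 1024
  Digit '2' (value 2) x 8^2 = 128
  Digit '5' (value 5) x 8^1 = 40
  Digit '0' (value 0) x 8^0 = 0
Sum = 1192

1192


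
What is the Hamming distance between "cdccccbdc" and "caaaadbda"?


Comparing "cdccccbdc" and "caaaadbda" position by position:
  Position 0: 'c' vs 'c' => same
  Position 1: 'd' vs 'a' => differ
  Position 2: 'c' vs 'a' => differ
  Position 3: 'c' vs 'a' => differ
  Position 4: 'c' vs 'a' => differ
  Position 5: 'c' vs 'd' => differ
  Position 6: 'b' vs 'b' => same
  Position 7: 'd' vs 'd' => same
  Position 8: 'c' vs 'a' => differ
Total differences (Hamming distance): 6

6


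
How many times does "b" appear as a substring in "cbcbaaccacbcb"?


Searching for "b" in "cbcbaaccacbcb"
Scanning each position:
  Position 0: "c" => no
  Position 1: "b" => MATCH
  Position 2: "c" => no
  Position 3: "b" => MATCH
  Position 4: "a" => no
  Position 5: "a" => no
  Position 6: "c" => no
  Position 7: "c" => no
  Position 8: "a" => no
  Position 9: "c" => no
  Position 10: "b" => MATCH
  Position 11: "c" => no
  Position 12: "b" => MATCH
Total occurrences: 4

4


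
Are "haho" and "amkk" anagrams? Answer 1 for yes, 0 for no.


Strings: "haho", "amkk"
Sorted first:  ahho
Sorted second: akkm
Differ at position 1: 'h' vs 'k' => not anagrams

0


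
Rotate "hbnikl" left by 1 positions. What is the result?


Input: "hbnikl", rotate left by 1
First 1 characters: "h"
Remaining characters: "bnikl"
Concatenate remaining + first: "bnikl" + "h" = "bniklh"

bniklh


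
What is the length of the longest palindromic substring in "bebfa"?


Input: "bebfa"
Checking substrings for palindromes:
  [0:3] "beb" (len 3) => palindrome
Longest palindromic substring: "beb" with length 3

3


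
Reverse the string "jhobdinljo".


Input: jhobdinljo
Reading characters right to left:
  Position 9: 'o'
  Position 8: 'j'
  Position 7: 'l'
  Position 6: 'n'
  Position 5: 'i'
  Position 4: 'd'
  Position 3: 'b'
  Position 2: 'o'
  Position 1: 'h'
  Position 0: 'j'
Reversed: ojlnidbohj

ojlnidbohj


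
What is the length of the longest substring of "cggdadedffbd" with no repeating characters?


Input: "cggdadedffbd"
Sliding window (track last position of each char):
  Position 0 ('c'): window [0,0] length 1 -- new best
  Position 1 ('g'): window [0,1] length 2 -- new best
  Position 2 ('g'): repeat (last at 1), move window start to 2
  Position 2 ('g'): window [2,2] length 1
  Position 3 ('d'): window [2,3] length 2
  Position 4 ('a'): window [2,4] length 3 -- new best
  Position 5 ('d'): repeat (last at 3), move window start to 4
  Position 5 ('d'): window [4,5] length 2
  Position 6 ('e'): window [4,6] length 3
  Position 7 ('d'): repeat (last at 5), move window start to 6
  Position 7 ('d'): window [6,7] length 2
  Position 8 ('f'): window [6,8] length 3
  Position 9 ('f'): repeat (last at 8), move window start to 9
  Position 9 ('f'): window [9,9] length 1
  Position 10 ('b'): window [9,10] length 2
  Position 11 ('d'): window [9,11] length 3
Longest substring with no repeats: "gda" with length 3

3
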